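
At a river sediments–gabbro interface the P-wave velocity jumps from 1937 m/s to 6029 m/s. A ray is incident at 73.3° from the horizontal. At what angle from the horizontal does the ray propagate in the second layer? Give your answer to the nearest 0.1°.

26.6°

Convert to the normal: θ₁ = 90° − 73.3° = 16.7°.
sin θ₁/V₁ = sin θ₂/V₂ ⇒ sin θ₂ = 6029·sin 16.7°/1937 = 6029·0.2874/1937 = 0.8944.
θ₂ = arcsin 0.8944 = 63.43° from the normal.
From the interface: 90° − 63.43° = 26.57°.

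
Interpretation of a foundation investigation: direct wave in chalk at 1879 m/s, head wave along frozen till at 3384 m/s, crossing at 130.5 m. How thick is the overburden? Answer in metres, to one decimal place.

h = (x_cross/2)·√((V₂−V₁)/(V₂+V₁)).
(V₂−V₁)/(V₂+V₁) = (3384−1879)/(3384+1879) = 0.2860; √ = 0.5348.
h = (130.5/2)·0.5348 = 34.89 m.

34.9 m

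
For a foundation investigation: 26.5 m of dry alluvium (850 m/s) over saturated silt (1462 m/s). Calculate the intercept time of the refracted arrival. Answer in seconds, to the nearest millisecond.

tᵢ = 2h·√(V₂²−V₁²)/(V₁V₂).
√(V₂²−V₁²) = √(1462²−850²) = 1189.5 m/s.
tᵢ = 2·26.5·1189.5/(850·1462) = 0.05073 s.

0.051 s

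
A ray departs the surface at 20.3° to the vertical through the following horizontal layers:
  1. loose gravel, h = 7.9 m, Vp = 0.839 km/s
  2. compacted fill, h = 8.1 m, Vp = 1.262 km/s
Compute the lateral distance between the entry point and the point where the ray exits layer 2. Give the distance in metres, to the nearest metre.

Apply Snell's law at each interface; in layer i the horizontal offset is hᵢ·tan θᵢ.
Layer 1: θ = 20.30°; offset = 7.9·tan 20.30° = 2.922 m.
Layer 2: sin θ = 1.262·sin 20.3°/0.839 = 0.5219, θ = 31.46°; offset = 8.1·tan 31.46° = 4.955 m.
Summing the layer offsets gives 7.878 m.

8 m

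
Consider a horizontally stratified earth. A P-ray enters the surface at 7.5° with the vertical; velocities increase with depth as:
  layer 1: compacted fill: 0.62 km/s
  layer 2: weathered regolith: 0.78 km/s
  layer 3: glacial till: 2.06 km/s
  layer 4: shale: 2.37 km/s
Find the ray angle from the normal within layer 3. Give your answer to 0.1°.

Snell's law across each interface conserves sin θ / V, so sin θ_3 = V_3·sin θ₁/V₁.
sin θ_3 = 2.06 × sin 7.5° / 0.62 = 0.4337.
θ_3 = 25.70° from the vertical.

25.7°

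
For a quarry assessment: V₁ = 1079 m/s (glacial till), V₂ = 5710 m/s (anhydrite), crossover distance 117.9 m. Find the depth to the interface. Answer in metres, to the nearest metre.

x_cross = 2h·√((V₂+V₁)/(V₂−V₁)) → h = x_cross / (2·√((V₂+V₁)/(V₂−V₁))).
√((V₂+V₁)/(V₂−V₁)) = √((5710+1079)/(5710−1079)) = 1.2108.
h = 117.9 / (2·1.2108) = 48.69 m.

49 m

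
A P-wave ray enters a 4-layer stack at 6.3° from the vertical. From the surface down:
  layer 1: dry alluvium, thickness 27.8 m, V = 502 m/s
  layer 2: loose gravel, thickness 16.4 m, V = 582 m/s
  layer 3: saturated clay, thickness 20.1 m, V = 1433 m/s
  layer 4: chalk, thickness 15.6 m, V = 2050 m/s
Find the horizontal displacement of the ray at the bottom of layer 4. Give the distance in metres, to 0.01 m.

p = sin θ₁/V₁ = sin 6.3°/502 = 2.1859e-04 s/m is conserved through the stack.
Layer 1: θ = 6.30°; offset = 27.8·tan 6.30° = 3.0691 m.
Layer 2: sin θ = p·582 = 0.1272 → θ = 7.31°; offset = 16.4·tan 7.31° = 2.1035 m.
Layer 3: sin θ = p·1433 = 0.3132 → θ = 18.25°; offset = 20.1·tan 18.25° = 6.6299 m.
Layer 4: sin θ = p·2050 = 0.4481 → θ = 26.62°; offset = 15.6·tan 26.62° = 7.8197 m.
Σ offsets = 19.6223 m.

19.62 m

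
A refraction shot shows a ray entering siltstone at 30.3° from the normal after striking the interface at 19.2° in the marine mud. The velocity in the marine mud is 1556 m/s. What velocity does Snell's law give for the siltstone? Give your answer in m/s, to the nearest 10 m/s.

Snell's law: sin 19.2°/V₁ = sin 30.3°/V₂.
V₂ = V₁·sin 30.3°/sin 19.2° = 1556 × 1.5341 = 2387.12 m/s.

2390 m/s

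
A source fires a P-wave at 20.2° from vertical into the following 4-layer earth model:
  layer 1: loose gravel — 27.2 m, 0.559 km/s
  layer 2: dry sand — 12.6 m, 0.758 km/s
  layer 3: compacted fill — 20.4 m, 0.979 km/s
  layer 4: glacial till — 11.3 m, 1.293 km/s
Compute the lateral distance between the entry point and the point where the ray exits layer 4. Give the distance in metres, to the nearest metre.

p = sin θ₁/V₁ = sin 20.2°/0.559 = 6.1771e-01 s/km is conserved through the stack.
Layer 1: θ = 20.20°; offset = 27.2·tan 20.20° = 10.008 m.
Layer 2: sin θ = p·0.758 = 0.4682 → θ = 27.92°; offset = 12.6·tan 27.92° = 6.677 m.
Layer 3: sin θ = p·0.979 = 0.6047 → θ = 37.21°; offset = 20.4·tan 37.21° = 15.490 m.
Layer 4: sin θ = p·1.293 = 0.7987 → θ = 53.01°; offset = 11.3·tan 53.01° = 14.999 m.
Summing the layer offsets gives 47.173 m.

47 m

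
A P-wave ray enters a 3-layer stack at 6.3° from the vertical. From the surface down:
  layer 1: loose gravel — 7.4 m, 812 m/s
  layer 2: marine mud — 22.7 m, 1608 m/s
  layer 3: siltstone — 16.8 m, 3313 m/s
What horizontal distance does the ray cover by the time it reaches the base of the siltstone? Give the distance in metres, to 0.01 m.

14.28 m

Apply Snell's law at each interface; in layer i the horizontal offset is hᵢ·tan θᵢ.
Layer 1: θ = 6.30°; offset = 7.4·tan 6.30° = 0.8170 m.
Layer 2: sin θ = 1608·sin 6.3°/812 = 0.2173, θ = 12.55°; offset = 22.7·tan 12.55° = 5.0536 m.
Layer 3: sin θ = 3313·sin 6.3°/812 = 0.4477, θ = 26.60°; offset = 16.8·tan 26.60° = 8.4119 m.
Total horizontal offset = 14.2825 m.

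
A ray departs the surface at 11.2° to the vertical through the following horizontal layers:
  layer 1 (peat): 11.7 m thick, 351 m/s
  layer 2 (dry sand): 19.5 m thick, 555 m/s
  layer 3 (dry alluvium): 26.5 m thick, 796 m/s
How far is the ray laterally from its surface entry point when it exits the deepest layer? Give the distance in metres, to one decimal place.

Apply Snell's law at each interface; in layer i the horizontal offset is hᵢ·tan θᵢ.
Layer 1: θ = 11.20°; offset = 11.7·tan 11.20° = 2.317 m.
Layer 2: sin θ = 555·sin 11.2°/351 = 0.3071, θ = 17.89°; offset = 19.5·tan 17.89° = 6.293 m.
Layer 3: sin θ = 796·sin 11.2°/351 = 0.4405, θ = 26.13°; offset = 26.5·tan 26.13° = 13.002 m.
Total horizontal offset = 21.612 m.

21.6 m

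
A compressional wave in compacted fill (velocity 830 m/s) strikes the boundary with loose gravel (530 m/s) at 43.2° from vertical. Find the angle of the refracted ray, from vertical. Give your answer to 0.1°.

25.9°

sin θ₁/V₁ = sin θ₂/V₂ ⇒ sin θ₂ = 530·sin 43.2°/830 = 530·0.6845/830 = 0.4371.
θ₂ = sin⁻¹(0.4371) = 25.92° (from vertical).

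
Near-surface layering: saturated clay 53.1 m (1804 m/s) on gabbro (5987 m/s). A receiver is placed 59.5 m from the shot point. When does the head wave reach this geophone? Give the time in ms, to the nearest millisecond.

θ_c = arcsin(V₁/V₂) = arcsin(1804/5987) = 17.54°, cos θ_c = 0.9535.
Intercept time tᵢ = 2h cos θ_c / V₁ = 2·53.1·0.9535/1804 = 0.05613 s.
t = x/V₂ + tᵢ = 59.5/5987 + 0.05613 = 0.06607 s.

66 ms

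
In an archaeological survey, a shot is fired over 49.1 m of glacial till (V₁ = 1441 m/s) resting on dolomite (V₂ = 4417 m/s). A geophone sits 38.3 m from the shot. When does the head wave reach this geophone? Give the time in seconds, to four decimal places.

0.0731 s

t = x/V₂ + 2h·√(V₂²−V₁²)/(V₁V₂).
√(V₂²−V₁²) = √(4417²−1441²) = 4175.3 m/s; delay term = 2·49.1·4175.3/(1441·4417) = 0.06442 s.
t = 38.3/4417 + 0.06442 = 0.07309 s.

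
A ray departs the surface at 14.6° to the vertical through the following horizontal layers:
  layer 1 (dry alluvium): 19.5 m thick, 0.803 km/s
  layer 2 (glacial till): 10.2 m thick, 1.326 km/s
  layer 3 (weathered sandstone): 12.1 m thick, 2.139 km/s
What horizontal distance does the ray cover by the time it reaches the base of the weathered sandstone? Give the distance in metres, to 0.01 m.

20.71 m

Apply Snell's law at each interface; in layer i the horizontal offset is hᵢ·tan θᵢ.
Layer 1: θ = 14.60°; offset = 19.5·tan 14.60° = 5.0794 m.
Layer 2: sin θ = 1.326·sin 14.6°/0.803 = 0.4162, θ = 24.60°; offset = 10.2·tan 24.60° = 4.6694 m.
Layer 3: sin θ = 2.139·sin 14.6°/0.803 = 0.6715, θ = 42.18°; offset = 12.1·tan 42.18° = 10.9636 m.
Total horizontal offset = 20.7124 m.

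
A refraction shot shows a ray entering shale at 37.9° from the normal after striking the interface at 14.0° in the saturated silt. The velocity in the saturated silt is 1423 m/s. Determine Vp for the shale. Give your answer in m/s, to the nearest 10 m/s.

3610 m/s

sin 14.0° = 0.2419; sin 37.9° = 0.6143.
V₂ = V₁·(sin θ₂/sin θ₁) = 1423·(0.6143/0.2419) = 3613.26 m/s.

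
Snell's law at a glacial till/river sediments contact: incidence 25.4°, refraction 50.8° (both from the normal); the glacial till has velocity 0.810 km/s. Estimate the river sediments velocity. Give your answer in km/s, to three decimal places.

Snell's law: sin 25.4°/V₁ = sin 50.8°/V₂.
V₂ = V₁·sin 50.8°/sin 25.4° = 0.810 × 1.8067 = 1.463 km/s.

1.463 km/s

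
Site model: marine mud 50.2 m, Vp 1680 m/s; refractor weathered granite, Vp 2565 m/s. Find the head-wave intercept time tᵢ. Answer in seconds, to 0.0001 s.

0.0452 s

tᵢ = 2h·√(V₂²−V₁²)/(V₁V₂).
√(V₂²−V₁²) = √(2565²−1680²) = 1938.3 m/s.
tᵢ = 2·50.2·1938.3/(1680·2565) = 0.04516 s.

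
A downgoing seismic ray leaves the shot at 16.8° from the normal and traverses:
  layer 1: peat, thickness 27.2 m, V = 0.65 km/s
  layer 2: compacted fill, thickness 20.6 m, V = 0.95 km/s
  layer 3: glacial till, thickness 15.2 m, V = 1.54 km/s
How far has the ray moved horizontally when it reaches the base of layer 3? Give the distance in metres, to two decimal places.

p = sin θ₁/V₁ = sin 16.8°/0.65 = 4.4466e-01 s/km is conserved through the stack.
Layer 1: θ = 16.80°; offset = 27.2·tan 16.80° = 8.2122 m.
Layer 2: sin θ = p·0.95 = 0.4224 → θ = 24.99°; offset = 20.6·tan 24.99° = 9.6008 m.
Layer 3: sin θ = p·1.54 = 0.6848 → θ = 43.22°; offset = 15.2·tan 43.22° = 14.2830 m.
Summing the layer offsets gives 32.0959 m.

32.10 m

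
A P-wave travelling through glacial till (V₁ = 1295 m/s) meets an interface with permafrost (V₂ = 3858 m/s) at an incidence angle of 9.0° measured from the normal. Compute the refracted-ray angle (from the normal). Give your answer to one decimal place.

sin θ₁/V₁ = sin θ₂/V₂ ⇒ sin θ₂ = 3858·sin 9.0°/1295 = 3858·0.1564/1295 = 0.4660.
θ₂ = sin⁻¹(0.4660) = 27.78° (from vertical).

27.8°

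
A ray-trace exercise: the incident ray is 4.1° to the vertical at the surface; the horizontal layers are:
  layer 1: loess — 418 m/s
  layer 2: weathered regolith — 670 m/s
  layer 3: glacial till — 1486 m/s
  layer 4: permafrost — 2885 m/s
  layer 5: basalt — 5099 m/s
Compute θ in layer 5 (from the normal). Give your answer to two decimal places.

Snell's law across each interface conserves sin θ / V, so sin θ_5 = V_5·sin θ₁/V₁.
sin θ_5 = 5099 × sin 4.1° / 418 = 0.8722.
θ_5 = 60.71° from the vertical.

60.71°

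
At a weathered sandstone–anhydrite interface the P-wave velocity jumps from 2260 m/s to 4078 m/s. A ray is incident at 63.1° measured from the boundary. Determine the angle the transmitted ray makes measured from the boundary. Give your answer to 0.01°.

Angle from the normal: 90° − 63.1° = 26.9°.
Snell's law: sin θ₂ = (V₂/V₁)·sin θ₁ = (4078/2260)·sin 26.9° = 0.8164.
θ₂ = arcsin 0.8164 = 54.72° from the normal.
From the interface: 90° − 54.72° = 35.28°.

35.28°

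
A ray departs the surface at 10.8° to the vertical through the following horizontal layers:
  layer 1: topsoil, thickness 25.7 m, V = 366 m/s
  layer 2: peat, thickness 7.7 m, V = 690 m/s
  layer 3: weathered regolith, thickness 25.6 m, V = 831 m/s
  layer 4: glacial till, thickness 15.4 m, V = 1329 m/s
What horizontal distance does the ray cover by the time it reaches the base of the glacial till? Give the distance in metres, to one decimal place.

Apply Snell's law at each interface; in layer i the horizontal offset is hᵢ·tan θᵢ.
Layer 1: θ = 10.80°; offset = 25.7·tan 10.80° = 4.903 m.
Layer 2: sin θ = 690·sin 10.8°/366 = 0.3533, θ = 20.69°; offset = 7.7·tan 20.69° = 2.908 m.
Layer 3: sin θ = 831·sin 10.8°/366 = 0.4254, θ = 25.18°; offset = 25.6·tan 25.18° = 12.035 m.
Layer 4: sin θ = 1329·sin 10.8°/366 = 0.6804, θ = 42.88°; offset = 15.4·tan 42.88° = 14.298 m.
Total horizontal offset = 34.143 m.

34.1 m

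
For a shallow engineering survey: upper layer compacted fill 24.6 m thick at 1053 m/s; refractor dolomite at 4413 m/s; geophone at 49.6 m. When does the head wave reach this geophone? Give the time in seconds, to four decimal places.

θ_c = arcsin(V₁/V₂) = arcsin(1053/4413) = 13.80°, cos θ_c = 0.9711.
Intercept time tᵢ = 2h cos θ_c / V₁ = 2·24.6·0.9711/1053 = 0.04537 s.
t = x/V₂ + tᵢ = 49.6/4413 + 0.04537 = 0.05661 s.

0.0566 s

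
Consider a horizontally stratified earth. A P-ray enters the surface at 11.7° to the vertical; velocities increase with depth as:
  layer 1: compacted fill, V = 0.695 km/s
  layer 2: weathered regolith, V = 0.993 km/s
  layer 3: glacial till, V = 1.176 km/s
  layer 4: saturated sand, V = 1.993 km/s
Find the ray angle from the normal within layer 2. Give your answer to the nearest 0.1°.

16.8°

Ray parameter p = sin 11.7° / 0.695 = 2.9178e-01 s/km.
sin θ_2 = p·V_2 = 2.9178e-01 × 0.993 = 0.2897.
θ_2 = 16.84° from the vertical.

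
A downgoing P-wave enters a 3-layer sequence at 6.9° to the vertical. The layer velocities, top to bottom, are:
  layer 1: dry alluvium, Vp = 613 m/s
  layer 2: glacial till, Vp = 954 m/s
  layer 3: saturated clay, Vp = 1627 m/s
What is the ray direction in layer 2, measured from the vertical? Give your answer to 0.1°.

10.8°

Ray parameter p = sin 6.9° / 613 = 1.9598e-04 s/m.
sin θ_2 = p·V_2 = 1.9598e-04 × 954 = 0.1870.
θ_2 = 10.78° from the vertical.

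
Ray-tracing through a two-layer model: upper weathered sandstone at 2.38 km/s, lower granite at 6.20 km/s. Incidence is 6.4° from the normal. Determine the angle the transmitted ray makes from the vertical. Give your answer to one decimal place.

16.9°

sin θ₁/V₁ = sin θ₂/V₂ ⇒ sin θ₂ = 6.20·sin 6.4°/2.38 = 6.20·0.1115/2.38 = 0.2904.
θ₂ = sin⁻¹(0.2904) = 16.88° (from vertical).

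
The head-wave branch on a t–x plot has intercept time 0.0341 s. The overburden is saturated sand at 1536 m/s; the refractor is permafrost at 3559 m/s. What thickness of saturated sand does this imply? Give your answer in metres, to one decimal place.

θ_c = arcsin(1536/3559) = 25.57°; cos θ_c = 0.9021.
tᵢ = 2h cos θ_c/V₁ ⇒ h = tᵢ·V₁/(2 cos θ_c) = 0.0341·1536/(2·0.9021) = 29.03 m.

29.0 m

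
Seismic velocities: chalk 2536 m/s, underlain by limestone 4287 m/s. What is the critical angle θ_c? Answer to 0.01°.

36.27°

At critical incidence the refracted ray runs along the interface (θ₂ = 90°), so sin θ_c = V₁/V₂.
θ_c = arcsin(2536/4287) = arcsin 0.5916 = 36.27°.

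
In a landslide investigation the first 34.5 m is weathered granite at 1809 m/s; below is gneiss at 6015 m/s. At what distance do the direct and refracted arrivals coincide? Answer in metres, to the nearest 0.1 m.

θ_c = arcsin(1809/6015) = 17.50°, so cos θ_c = 0.9537 and tᵢ = 2h cos θ_c/V₁ = 0.0364 s.
At crossover x/V₁ = x/V₂ + tᵢ ⇒ x = tᵢ/(1/V₁ − 1/V₂) = 0.03638/(5.5279e-04 − 1.6625e-04) = 94.11 m.

94.1 m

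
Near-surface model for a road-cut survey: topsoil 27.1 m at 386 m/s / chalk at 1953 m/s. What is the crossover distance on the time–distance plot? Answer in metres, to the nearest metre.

66 m

x_cross = 2h·√((V₂+V₁)/(V₂−V₁)).
(V₂+V₁)/(V₂−V₁) = (1953+386)/(1953−386) = 1.4927; √ = 1.2217.
x_cross = 2·27.1·1.2217 = 66.22 m.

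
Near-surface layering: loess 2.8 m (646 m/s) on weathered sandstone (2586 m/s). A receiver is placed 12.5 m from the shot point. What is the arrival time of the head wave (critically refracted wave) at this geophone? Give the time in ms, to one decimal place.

13.2 ms

t = x/V₂ + 2h·√(V₂²−V₁²)/(V₁V₂).
√(V₂²−V₁²) = √(2586²−646²) = 2504.0 m/s; delay term = 2·2.8·2504.0/(646·2586) = 0.00839 s.
t = 12.5/2586 + 0.00839 = 0.01323 s.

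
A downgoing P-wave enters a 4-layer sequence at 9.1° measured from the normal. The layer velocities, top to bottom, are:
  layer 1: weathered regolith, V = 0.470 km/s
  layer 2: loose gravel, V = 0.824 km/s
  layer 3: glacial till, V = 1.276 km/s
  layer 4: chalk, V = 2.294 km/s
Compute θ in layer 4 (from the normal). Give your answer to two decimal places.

50.53°

Ray parameter p = sin 9.1° / 0.470 = 3.3651e-01 s/km.
sin θ_4 = p·V_4 = 3.3651e-01 × 2.294 = 0.7719.
θ_4 = 50.53° from the vertical.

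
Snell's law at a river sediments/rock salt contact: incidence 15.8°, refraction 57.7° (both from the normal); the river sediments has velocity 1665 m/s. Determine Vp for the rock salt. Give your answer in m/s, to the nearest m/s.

5169 m/s

Snell's law: sin 15.8°/V₁ = sin 57.7°/V₂.
V₂ = V₁·sin 57.7°/sin 15.8° = 1665 × 3.1044 = 5168.80 m/s.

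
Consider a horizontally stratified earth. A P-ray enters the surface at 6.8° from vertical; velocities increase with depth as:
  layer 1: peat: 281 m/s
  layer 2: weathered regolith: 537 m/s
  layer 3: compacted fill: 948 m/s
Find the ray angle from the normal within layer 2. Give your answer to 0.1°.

13.1°

Ray parameter p = sin 6.8° / 281 = 4.2137e-04 s/m.
sin θ_2 = p·V_2 = 4.2137e-04 × 537 = 0.2263.
θ_2 = 13.08° from the vertical.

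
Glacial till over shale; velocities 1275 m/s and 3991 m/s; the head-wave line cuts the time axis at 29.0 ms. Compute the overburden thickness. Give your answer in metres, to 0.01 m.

19.51 m

θ_c = arcsin(1275/3991) = 18.63°; cos θ_c = 0.9476.
tᵢ = 2h cos θ_c/V₁ ⇒ h = tᵢ·V₁/(2 cos θ_c) = 0.029·1275/(2·0.9476) = 19.51 m.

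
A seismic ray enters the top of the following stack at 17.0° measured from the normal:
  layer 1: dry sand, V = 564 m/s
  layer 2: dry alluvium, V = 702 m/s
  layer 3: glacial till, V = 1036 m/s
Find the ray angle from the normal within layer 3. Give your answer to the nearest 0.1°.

32.5°

Snell's law across each interface conserves sin θ / V, so sin θ_3 = V_3·sin θ₁/V₁.
sin θ_3 = 1036 × sin 17.0° / 564 = 0.5371.
θ_3 = 32.48° from the vertical.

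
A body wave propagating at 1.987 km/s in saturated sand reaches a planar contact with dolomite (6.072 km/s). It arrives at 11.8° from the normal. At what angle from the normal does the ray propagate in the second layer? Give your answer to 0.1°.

38.7°

Snell's law: sin θ₂ = (V₂/V₁)·sin θ₁ = (6.072/1.987)·sin 11.8° = 0.6249.
θ₂ = sin⁻¹(0.6249) = 38.68° (from vertical).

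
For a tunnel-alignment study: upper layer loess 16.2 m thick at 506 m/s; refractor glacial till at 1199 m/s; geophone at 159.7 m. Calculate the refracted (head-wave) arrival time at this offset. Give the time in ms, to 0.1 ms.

191.2 ms

θ_c = arcsin(V₁/V₂) = arcsin(506/1199) = 24.96°, cos θ_c = 0.9066.
Intercept time tᵢ = 2h cos θ_c / V₁ = 2·16.2·0.9066/506 = 0.05805 s.
t = x/V₂ + tᵢ = 159.7/1199 + 0.05805 = 0.19124 s.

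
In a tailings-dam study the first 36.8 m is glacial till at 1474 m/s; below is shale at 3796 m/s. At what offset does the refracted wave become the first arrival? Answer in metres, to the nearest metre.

θ_c = arcsin(1474/3796) = 22.85°, so cos θ_c = 0.9215 and tᵢ = 2h cos θ_c/V₁ = 0.0460 s.
At crossover x/V₁ = x/V₂ + tᵢ ⇒ x = tᵢ/(1/V₁ − 1/V₂) = 0.04601/(6.7843e-04 − 2.6344e-04) = 110.88 m.

111 m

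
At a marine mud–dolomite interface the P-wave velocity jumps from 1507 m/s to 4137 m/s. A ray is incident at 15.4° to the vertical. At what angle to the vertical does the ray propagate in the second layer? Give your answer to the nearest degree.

sin θ₁/V₁ = sin θ₂/V₂ ⇒ sin θ₂ = 4137·sin 15.4°/1507 = 4137·0.2656/1507 = 0.7290.
θ₂ = arcsin 0.7290 = 46.80° from the normal.

47°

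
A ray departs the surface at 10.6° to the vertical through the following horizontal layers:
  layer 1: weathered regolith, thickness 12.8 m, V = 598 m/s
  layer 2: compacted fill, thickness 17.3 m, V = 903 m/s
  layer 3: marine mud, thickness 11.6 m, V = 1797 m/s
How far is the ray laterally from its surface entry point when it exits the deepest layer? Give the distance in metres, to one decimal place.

Apply Snell's law at each interface; in layer i the horizontal offset is hᵢ·tan θᵢ.
Layer 1: θ = 10.60°; offset = 12.8·tan 10.60° = 2.395 m.
Layer 2: sin θ = 903·sin 10.6°/598 = 0.2778, θ = 16.13°; offset = 17.3·tan 16.13° = 5.002 m.
Layer 3: sin θ = 1797·sin 10.6°/598 = 0.5528, θ = 33.56°; offset = 11.6·tan 33.56° = 7.695 m.
Σ offsets = 15.092 m.

15.1 m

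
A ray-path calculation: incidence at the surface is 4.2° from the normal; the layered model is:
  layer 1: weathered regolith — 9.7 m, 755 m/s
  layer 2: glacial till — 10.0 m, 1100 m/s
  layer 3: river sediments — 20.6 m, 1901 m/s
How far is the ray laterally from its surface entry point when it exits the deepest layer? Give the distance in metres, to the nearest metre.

Ray parameter p = sin 4.2° / 755 m/s = 9.7004e-05 s/m.
Layer 1: θ = 4.20°; offset = 9.7·tan 4.20° = 0.712 m.
Layer 2: sin θ = p·1100 = 0.1067 → θ = 6.13°; offset = 10.0·tan 6.13° = 1.073 m.
Layer 3: sin θ = p·1901 = 0.1844 → θ = 10.63°; offset = 20.6·tan 10.63° = 3.865 m.
Σ offsets = 5.651 m.

6 m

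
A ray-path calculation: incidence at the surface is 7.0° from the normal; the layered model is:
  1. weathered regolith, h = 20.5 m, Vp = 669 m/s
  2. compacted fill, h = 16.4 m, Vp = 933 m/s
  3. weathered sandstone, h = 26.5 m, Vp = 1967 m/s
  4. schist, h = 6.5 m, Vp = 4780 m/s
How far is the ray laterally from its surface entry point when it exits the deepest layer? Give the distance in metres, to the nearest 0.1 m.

27.0 m

Ray parameter p = sin 7.0° / 669 m/s = 1.8217e-04 s/m.
Layer 1: θ = 7.00°; offset = 20.5·tan 7.00° = 2.517 m.
Layer 2: sin θ = p·933 = 0.1700 → θ = 9.79°; offset = 16.4·tan 9.79° = 2.829 m.
Layer 3: sin θ = p·1967 = 0.3583 → θ = 21.00°; offset = 26.5·tan 21.00° = 10.171 m.
Layer 4: sin θ = p·4780 = 0.8708 → θ = 60.55°; offset = 6.5·tan 60.55° = 11.511 m.
Σ offsets = 27.027 m.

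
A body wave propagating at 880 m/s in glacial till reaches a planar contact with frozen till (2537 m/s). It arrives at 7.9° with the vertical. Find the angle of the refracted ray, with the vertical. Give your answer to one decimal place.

23.3°

sin θ₁/V₁ = sin θ₂/V₂ ⇒ sin θ₂ = 2537·sin 7.9°/880 = 2537·0.1374/880 = 0.3962.
θ₂ = arcsin 0.3962 = 23.34° from the normal.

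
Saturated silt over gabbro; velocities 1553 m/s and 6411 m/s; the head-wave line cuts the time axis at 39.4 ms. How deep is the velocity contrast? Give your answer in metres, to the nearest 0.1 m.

θ_c = arcsin(1553/6411) = 14.02°; cos θ_c = 0.9702.
tᵢ = 2h cos θ_c/V₁ ⇒ h = tᵢ·V₁/(2 cos θ_c) = 0.0394·1553/(2·0.9702) = 31.53 m.

31.5 m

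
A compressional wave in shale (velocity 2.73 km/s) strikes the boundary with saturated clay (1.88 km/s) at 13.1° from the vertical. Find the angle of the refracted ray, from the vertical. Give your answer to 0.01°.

8.98°

sin θ₁/V₁ = sin θ₂/V₂ ⇒ sin θ₂ = 1.88·sin 13.1°/2.73 = 1.88·0.2267/2.73 = 0.1561.
θ₂ = sin⁻¹(0.1561) = 8.98° (from vertical).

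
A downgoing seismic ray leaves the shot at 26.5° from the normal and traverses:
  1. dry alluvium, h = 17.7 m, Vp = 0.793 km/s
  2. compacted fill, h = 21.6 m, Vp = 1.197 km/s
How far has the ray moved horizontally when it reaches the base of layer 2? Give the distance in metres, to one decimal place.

p = sin θ₁/V₁ = sin 26.5°/0.793 = 5.6267e-01 s/km is conserved through the stack.
Layer 1: θ = 26.50°; offset = 17.7·tan 26.50° = 8.825 m.
Layer 2: sin θ = p·1.197 = 0.6735 → θ = 42.34°; offset = 21.6·tan 42.34° = 19.681 m.
Total horizontal offset = 28.506 m.

28.5 m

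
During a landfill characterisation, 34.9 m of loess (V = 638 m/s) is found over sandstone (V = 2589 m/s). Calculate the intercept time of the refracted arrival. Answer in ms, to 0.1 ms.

106.0 ms

θ_c = arcsin(V₁/V₂) = arcsin(638/2589) = 14.27°; cos θ_c = 0.9692.
tᵢ = 2h·cos θ_c / V₁ = 2·34.9·0.9692 / 638 = 0.10603 s.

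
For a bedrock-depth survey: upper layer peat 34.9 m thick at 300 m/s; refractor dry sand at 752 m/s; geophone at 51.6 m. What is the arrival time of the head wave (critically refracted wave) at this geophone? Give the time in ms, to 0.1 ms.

282.0 ms

θ_c = arcsin(V₁/V₂) = arcsin(300/752) = 23.51°, cos θ_c = 0.9170.
Intercept time tᵢ = 2h cos θ_c / V₁ = 2·34.9·0.9170/300 = 0.21335 s.
t = x/V₂ + tᵢ = 51.6/752 + 0.21335 = 0.28197 s.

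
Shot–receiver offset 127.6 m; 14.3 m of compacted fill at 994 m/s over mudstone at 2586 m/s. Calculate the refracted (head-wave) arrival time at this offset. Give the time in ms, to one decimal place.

75.9 ms

θ_c = arcsin(V₁/V₂) = arcsin(994/2586) = 22.61°, cos θ_c = 0.9232.
Intercept time tᵢ = 2h cos θ_c / V₁ = 2·14.3·0.9232/994 = 0.02656 s.
t = x/V₂ + tᵢ = 127.6/2586 + 0.02656 = 0.07590 s.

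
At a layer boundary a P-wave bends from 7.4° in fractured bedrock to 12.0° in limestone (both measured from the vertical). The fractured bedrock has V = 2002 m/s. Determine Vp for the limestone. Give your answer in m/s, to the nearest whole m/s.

3232 m/s

sin 7.4° = 0.1288; sin 12.0° = 0.2079.
V₂ = V₁·(sin θ₂/sin θ₁) = 2002·(0.2079/0.1288) = 3231.78 m/s.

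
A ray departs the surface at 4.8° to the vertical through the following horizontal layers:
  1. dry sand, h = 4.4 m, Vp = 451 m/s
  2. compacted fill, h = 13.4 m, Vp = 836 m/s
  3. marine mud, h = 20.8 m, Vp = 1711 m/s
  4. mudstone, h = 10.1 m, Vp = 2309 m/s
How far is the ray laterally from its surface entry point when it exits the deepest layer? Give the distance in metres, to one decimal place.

14.2 m

Apply Snell's law at each interface; in layer i the horizontal offset is hᵢ·tan θᵢ.
Layer 1: θ = 4.80°; offset = 4.4·tan 4.80° = 0.369 m.
Layer 2: sin θ = 836·sin 4.8°/451 = 0.1551, θ = 8.92°; offset = 13.4·tan 8.92° = 2.104 m.
Layer 3: sin θ = 1711·sin 4.8°/451 = 0.3175, θ = 18.51°; offset = 20.8·tan 18.51° = 6.963 m.
Layer 4: sin θ = 2309·sin 4.8°/451 = 0.4284, θ = 25.37°; offset = 10.1·tan 25.37° = 4.789 m.
Summing the layer offsets gives 14.225 m.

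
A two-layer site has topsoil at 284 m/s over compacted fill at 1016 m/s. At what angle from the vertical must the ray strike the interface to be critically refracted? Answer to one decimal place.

16.2°

At critical incidence the refracted ray runs along the interface (θ₂ = 90°), so sin θ_c = V₁/V₂.
θ_c = arcsin(284/1016) = arcsin 0.2795 = 16.23°.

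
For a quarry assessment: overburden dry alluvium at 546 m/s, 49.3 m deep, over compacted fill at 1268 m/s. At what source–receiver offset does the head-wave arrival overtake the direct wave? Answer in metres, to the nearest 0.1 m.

θ_c = arcsin(546/1268) = 25.51°, so cos θ_c = 0.9025 and tᵢ = 2h cos θ_c/V₁ = 0.1630 s.
At crossover x/V₁ = x/V₂ + tᵢ ⇒ x = tᵢ/(1/V₁ − 1/V₂) = 0.16299/(1.8315e-03 − 7.8864e-04) = 156.29 m.

156.3 m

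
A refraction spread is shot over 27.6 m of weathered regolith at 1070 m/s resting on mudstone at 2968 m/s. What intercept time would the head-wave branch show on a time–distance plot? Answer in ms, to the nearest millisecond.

48 ms

θ_c = arcsin(V₁/V₂) = arcsin(1070/2968) = 21.13°; cos θ_c = 0.9328.
tᵢ = 2h·cos θ_c / V₁ = 2·27.6·0.9328 / 1070 = 0.04812 s.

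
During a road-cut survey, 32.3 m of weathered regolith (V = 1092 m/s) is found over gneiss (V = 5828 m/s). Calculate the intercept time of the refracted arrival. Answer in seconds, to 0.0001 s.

0.0581 s

θ_c = arcsin(V₁/V₂) = arcsin(1092/5828) = 10.80°; cos θ_c = 0.9823.
tᵢ = 2h·cos θ_c / V₁ = 2·32.3·0.9823 / 1092 = 0.05811 s.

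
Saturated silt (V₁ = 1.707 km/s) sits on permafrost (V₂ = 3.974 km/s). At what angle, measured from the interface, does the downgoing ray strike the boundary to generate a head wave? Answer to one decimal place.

Critical incidence: sin θ_c = V₁/V₂ = 1.707/3.974 = 0.4295.
θ_c = arcsin 0.4295 = 25.44°.
Measured from the interface: 90° − 25.44° = 64.56°.

64.6°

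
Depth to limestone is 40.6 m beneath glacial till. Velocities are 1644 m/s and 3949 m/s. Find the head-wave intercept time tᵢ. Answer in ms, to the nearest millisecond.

45 ms

θ_c = arcsin(V₁/V₂) = arcsin(1644/3949) = 24.60°; cos θ_c = 0.9092.
tᵢ = 2h·cos θ_c / V₁ = 2·40.6·0.9092 / 1644 = 0.04491 s.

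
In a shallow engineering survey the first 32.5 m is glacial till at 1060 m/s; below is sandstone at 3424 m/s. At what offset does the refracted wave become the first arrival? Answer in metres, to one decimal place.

x_cross = 2h·√((V₂+V₁)/(V₂−V₁)).
(V₂+V₁)/(V₂−V₁) = (3424+1060)/(3424−1060) = 1.8968; √ = 1.3772.
x_cross = 2·32.5·1.3772 = 89.52 m.

89.5 m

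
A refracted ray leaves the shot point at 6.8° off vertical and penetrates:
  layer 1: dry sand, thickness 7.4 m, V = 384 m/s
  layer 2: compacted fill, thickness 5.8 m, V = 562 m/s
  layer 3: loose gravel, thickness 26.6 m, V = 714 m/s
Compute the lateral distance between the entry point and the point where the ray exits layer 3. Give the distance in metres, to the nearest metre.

Apply Snell's law at each interface; in layer i the horizontal offset is hᵢ·tan θᵢ.
Layer 1: θ = 6.80°; offset = 7.4·tan 6.80° = 0.882 m.
Layer 2: sin θ = 562·sin 6.8°/384 = 0.1733, θ = 9.98°; offset = 5.8·tan 9.98° = 1.021 m.
Layer 3: sin θ = 714·sin 6.8°/384 = 0.2202, θ = 12.72°; offset = 26.6·tan 12.72° = 6.003 m.
Total horizontal offset = 7.906 m.

8 m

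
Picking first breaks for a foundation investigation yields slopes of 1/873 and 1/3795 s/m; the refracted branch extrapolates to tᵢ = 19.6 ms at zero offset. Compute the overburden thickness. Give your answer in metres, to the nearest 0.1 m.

θ_c = arcsin(873/3795) = 13.30°; cos θ_c = 0.9732.
tᵢ = 2h cos θ_c/V₁ ⇒ h = tᵢ·V₁/(2 cos θ_c) = 0.0196·873/(2·0.9732) = 8.79 m.

8.8 m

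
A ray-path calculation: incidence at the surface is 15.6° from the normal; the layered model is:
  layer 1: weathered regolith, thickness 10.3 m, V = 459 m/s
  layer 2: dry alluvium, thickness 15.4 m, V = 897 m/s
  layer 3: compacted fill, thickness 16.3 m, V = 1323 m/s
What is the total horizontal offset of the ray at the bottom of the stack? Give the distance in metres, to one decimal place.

Apply Snell's law at each interface; in layer i the horizontal offset is hᵢ·tan θᵢ.
Layer 1: θ = 15.60°; offset = 10.3·tan 15.60° = 2.876 m.
Layer 2: sin θ = 897·sin 15.6°/459 = 0.5255, θ = 31.70°; offset = 15.4·tan 31.70° = 9.513 m.
Layer 3: sin θ = 1323·sin 15.6°/459 = 0.7751, θ = 50.82°; offset = 16.3·tan 50.82° = 19.997 m.
Σ offsets = 32.386 m.

32.4 m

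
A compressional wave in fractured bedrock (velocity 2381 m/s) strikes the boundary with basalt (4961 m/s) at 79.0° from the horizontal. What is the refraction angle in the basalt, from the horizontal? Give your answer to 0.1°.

66.6°

Angle from the normal: 90° − 79.0° = 11.0°.
sin θ₁/V₁ = sin θ₂/V₂ ⇒ sin θ₂ = 4961·sin 11.0°/2381 = 4961·0.1908/2381 = 0.3976.
θ₂ = sin⁻¹(0.3976) = 23.43° (from vertical).
From the interface: 90° − 23.43° = 66.57°.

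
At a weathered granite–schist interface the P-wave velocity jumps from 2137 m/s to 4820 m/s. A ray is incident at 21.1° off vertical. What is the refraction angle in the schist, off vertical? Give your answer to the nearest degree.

54°

Snell's law: sin θ₂ = (V₂/V₁)·sin θ₁ = (4820/2137)·sin 21.1° = 0.8120.
θ₂ = sin⁻¹(0.8120) = 54.29° (from vertical).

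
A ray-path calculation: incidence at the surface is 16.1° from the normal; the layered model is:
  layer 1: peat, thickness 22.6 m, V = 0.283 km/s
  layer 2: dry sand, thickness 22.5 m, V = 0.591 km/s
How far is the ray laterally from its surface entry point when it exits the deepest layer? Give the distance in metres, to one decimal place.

22.5 m

Apply Snell's law at each interface; in layer i the horizontal offset is hᵢ·tan θᵢ.
Layer 1: θ = 16.10°; offset = 22.6·tan 16.10° = 6.523 m.
Layer 2: sin θ = 0.591·sin 16.1°/0.283 = 0.5791, θ = 35.39°; offset = 22.5·tan 35.39° = 15.984 m.
Σ offsets = 22.507 m.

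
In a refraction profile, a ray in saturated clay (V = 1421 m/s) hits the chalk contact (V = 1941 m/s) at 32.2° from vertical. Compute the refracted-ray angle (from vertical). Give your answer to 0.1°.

Snell's law: sin θ₂ = (V₂/V₁)·sin θ₁ = (1941/1421)·sin 32.2° = 0.7279.
θ₂ = arcsin 0.7279 = 46.71° from the normal.

46.7°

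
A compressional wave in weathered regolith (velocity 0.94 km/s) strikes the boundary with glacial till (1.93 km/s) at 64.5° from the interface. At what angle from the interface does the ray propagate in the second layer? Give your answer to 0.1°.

Angle from the normal: 90° − 64.5° = 25.5°.
sin θ₁/V₁ = sin θ₂/V₂ ⇒ sin θ₂ = 1.93·sin 25.5°/0.94 = 1.93·0.4305/0.94 = 0.8839.
θ₂ = sin⁻¹(0.8839) = 62.12° (from vertical).
From the interface: 90° − 62.12° = 27.88°.

27.9°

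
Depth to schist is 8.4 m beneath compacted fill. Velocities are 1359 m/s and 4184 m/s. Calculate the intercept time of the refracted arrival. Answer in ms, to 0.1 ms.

θ_c = arcsin(V₁/V₂) = arcsin(1359/4184) = 18.95°; cos θ_c = 0.9458.
tᵢ = 2h·cos θ_c / V₁ = 2·8.4·0.9458 / 1359 = 0.01169 s.

11.7 ms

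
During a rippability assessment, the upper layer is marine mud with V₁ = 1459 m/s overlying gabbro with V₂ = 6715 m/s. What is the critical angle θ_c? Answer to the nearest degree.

13°

At critical incidence the refracted ray runs along the interface (θ₂ = 90°), so sin θ_c = V₁/V₂.
θ_c = arcsin(1459/6715) = arcsin 0.2173 = 12.55°.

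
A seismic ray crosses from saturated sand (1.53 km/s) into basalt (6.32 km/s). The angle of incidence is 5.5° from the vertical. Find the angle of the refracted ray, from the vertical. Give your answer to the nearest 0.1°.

23.3°

Snell's law: sin θ₂ = (V₂/V₁)·sin θ₁ = (6.32/1.53)·sin 5.5° = 0.3959.
θ₂ = sin⁻¹(0.3959) = 23.32° (from vertical).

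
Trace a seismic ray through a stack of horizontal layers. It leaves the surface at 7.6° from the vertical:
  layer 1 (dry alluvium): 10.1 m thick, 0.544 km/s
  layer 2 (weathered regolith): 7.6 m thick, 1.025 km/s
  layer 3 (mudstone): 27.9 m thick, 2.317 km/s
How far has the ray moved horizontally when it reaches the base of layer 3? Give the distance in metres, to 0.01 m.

22.32 m

Apply Snell's law at each interface; in layer i the horizontal offset is hᵢ·tan θᵢ.
Layer 1: θ = 7.60°; offset = 10.1·tan 7.60° = 1.3476 m.
Layer 2: sin θ = 1.025·sin 7.6°/0.544 = 0.2492, θ = 14.43°; offset = 7.6·tan 14.43° = 1.9556 m.
Layer 3: sin θ = 2.317·sin 7.6°/0.544 = 0.5633, θ = 34.28°; offset = 27.9·tan 34.28° = 19.0212 m.
Σ offsets = 22.3244 m.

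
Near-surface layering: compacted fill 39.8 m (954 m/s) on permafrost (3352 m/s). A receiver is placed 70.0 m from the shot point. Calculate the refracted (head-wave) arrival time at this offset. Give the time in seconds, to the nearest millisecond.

0.101 s

θ_c = arcsin(V₁/V₂) = arcsin(954/3352) = 16.54°, cos θ_c = 0.9586.
Intercept time tᵢ = 2h cos θ_c / V₁ = 2·39.8·0.9586/954 = 0.07999 s.
t = x/V₂ + tᵢ = 70.0/3352 + 0.07999 = 0.10087 s.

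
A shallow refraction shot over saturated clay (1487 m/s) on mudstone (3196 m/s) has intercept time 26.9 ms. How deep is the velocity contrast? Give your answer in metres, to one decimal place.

22.6 m

θ_c = arcsin(1487/3196) = 27.73°; cos θ_c = 0.8852.
tᵢ = 2h cos θ_c/V₁ ⇒ h = tᵢ·V₁/(2 cos θ_c) = 0.0269·1487/(2·0.8852) = 22.59 m.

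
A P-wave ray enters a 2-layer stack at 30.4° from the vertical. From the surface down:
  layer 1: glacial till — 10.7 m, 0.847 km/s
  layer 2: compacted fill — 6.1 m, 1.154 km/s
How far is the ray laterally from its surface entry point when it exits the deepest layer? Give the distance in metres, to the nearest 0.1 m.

Ray parameter p = sin 30.4° / 0.847 km/s = 5.9744e-01 s/km.
Layer 1: θ = 30.40°; offset = 10.7·tan 30.40° = 6.278 m.
Layer 2: sin θ = p·1.154 = 0.6894 → θ = 43.59°; offset = 6.1·tan 43.59° = 5.806 m.
Total horizontal offset = 12.084 m.

12.1 m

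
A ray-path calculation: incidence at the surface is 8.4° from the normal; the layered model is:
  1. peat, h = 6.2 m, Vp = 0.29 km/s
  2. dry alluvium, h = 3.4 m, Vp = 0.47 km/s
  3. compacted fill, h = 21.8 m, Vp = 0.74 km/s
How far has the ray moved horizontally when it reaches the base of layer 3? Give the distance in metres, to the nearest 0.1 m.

Apply Snell's law at each interface; in layer i the horizontal offset is hᵢ·tan θᵢ.
Layer 1: θ = 8.40°; offset = 6.2·tan 8.40° = 0.916 m.
Layer 2: sin θ = 0.47·sin 8.4°/0.29 = 0.2368, θ = 13.70°; offset = 3.4·tan 13.70° = 0.829 m.
Layer 3: sin θ = 0.74·sin 8.4°/0.29 = 0.3728, θ = 21.89°; offset = 21.8·tan 21.89° = 8.757 m.
Σ offsets = 10.501 m.

10.5 m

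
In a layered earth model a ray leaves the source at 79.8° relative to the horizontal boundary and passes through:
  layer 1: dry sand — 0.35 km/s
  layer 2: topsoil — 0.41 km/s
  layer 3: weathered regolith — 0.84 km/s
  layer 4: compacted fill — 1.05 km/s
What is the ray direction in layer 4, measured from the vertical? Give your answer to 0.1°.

32.1°

From the normal: θ₁ = 90° − 79.8° = 10.2°.
Snell's law across each interface conserves sin θ / V, so sin θ_4 = V_4·sin θ₁/V₁.
sin θ_4 = 1.05 × sin 10.2° / 0.35 = 0.5313.
θ_4 = arcsin 0.5313 = 32.09°.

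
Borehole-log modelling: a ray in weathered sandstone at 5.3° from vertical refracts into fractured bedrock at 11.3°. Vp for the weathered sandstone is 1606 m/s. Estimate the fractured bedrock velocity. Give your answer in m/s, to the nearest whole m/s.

3407 m/s

sin 5.3° = 0.0924; sin 11.3° = 0.1959.
V₂ = V₁·(sin θ₂/sin θ₁) = 1606·(0.1959/0.0924) = 3406.82 m/s.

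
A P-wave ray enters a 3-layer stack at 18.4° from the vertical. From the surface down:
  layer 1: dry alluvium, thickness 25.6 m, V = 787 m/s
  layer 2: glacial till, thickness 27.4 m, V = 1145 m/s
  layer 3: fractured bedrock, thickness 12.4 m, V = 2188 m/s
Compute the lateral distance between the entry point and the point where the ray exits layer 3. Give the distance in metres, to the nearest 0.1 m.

45.4 m

Ray parameter p = sin 18.4° / 787 m/s = 4.0108e-04 s/m.
Layer 1: θ = 18.40°; offset = 25.6·tan 18.40° = 8.516 m.
Layer 2: sin θ = p·1145 = 0.4592 → θ = 27.34°; offset = 27.4·tan 27.34° = 14.165 m.
Layer 3: sin θ = p·2188 = 0.8776 → θ = 61.35°; offset = 12.4·tan 61.35° = 22.696 m.
Total horizontal offset = 45.377 m.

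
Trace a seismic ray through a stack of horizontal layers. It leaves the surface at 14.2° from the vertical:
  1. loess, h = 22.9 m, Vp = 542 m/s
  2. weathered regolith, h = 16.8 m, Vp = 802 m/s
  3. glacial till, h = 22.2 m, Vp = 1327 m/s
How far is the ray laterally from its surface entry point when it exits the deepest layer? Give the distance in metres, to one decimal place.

29.0 m

p = sin θ₁/V₁ = sin 14.2°/542 = 4.5260e-04 s/m is conserved through the stack.
Layer 1: θ = 14.20°; offset = 22.9·tan 14.20° = 5.795 m.
Layer 2: sin θ = p·802 = 0.3630 → θ = 21.28°; offset = 16.8·tan 21.28° = 6.544 m.
Layer 3: sin θ = p·1327 = 0.6006 → θ = 36.91°; offset = 22.2·tan 36.91° = 16.676 m.
Total horizontal offset = 29.015 m.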